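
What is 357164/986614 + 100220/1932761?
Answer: 394595552442/953444530627 ≈ 0.41386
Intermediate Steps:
357164/986614 + 100220/1932761 = 357164*(1/986614) + 100220*(1/1932761) = 178582/493307 + 100220/1932761 = 394595552442/953444530627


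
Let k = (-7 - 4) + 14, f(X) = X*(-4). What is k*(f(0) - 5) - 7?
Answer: -22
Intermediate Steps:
f(X) = -4*X
k = 3 (k = -11 + 14 = 3)
k*(f(0) - 5) - 7 = 3*(-4*0 - 5) - 7 = 3*(0 - 5) - 7 = 3*(-5) - 7 = -15 - 7 = -22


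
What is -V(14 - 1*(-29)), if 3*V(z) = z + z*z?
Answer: -1892/3 ≈ -630.67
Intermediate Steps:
V(z) = z/3 + z**2/3 (V(z) = (z + z*z)/3 = (z + z**2)/3 = z/3 + z**2/3)
-V(14 - 1*(-29)) = -(14 - 1*(-29))*(1 + (14 - 1*(-29)))/3 = -(14 + 29)*(1 + (14 + 29))/3 = -43*(1 + 43)/3 = -43*44/3 = -1*1892/3 = -1892/3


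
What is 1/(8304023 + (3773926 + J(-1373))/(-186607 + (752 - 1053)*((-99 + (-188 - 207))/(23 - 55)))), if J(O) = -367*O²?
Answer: 3060059/25421809412029 ≈ 1.2037e-7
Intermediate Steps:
1/(8304023 + (3773926 + J(-1373))/(-186607 + (752 - 1053)*((-99 + (-188 - 207))/(23 - 55)))) = 1/(8304023 + (3773926 - 367*(-1373)²)/(-186607 + (752 - 1053)*((-99 + (-188 - 207))/(23 - 55)))) = 1/(8304023 + (3773926 - 367*1885129)/(-186607 - 301*(-99 - 395)/(-32))) = 1/(8304023 + (3773926 - 691842343)/(-186607 - (-148694)*(-1)/32)) = 1/(8304023 - 688068417/(-186607 - 301*247/16)) = 1/(8304023 - 688068417/(-186607 - 74347/16)) = 1/(8304023 - 688068417/(-3060059/16)) = 1/(8304023 - 688068417*(-16/3060059)) = 1/(8304023 + 11009094672/3060059) = 1/(25421809412029/3060059) = 3060059/25421809412029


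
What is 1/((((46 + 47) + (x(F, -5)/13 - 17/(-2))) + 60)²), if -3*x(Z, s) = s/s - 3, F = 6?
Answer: 6084/158785201 ≈ 3.8316e-5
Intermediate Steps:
x(Z, s) = ⅔ (x(Z, s) = -(s/s - 3)/3 = -(1 - 3)/3 = -⅓*(-2) = ⅔)
1/((((46 + 47) + (x(F, -5)/13 - 17/(-2))) + 60)²) = 1/((((46 + 47) + ((⅔)/13 - 17/(-2))) + 60)²) = 1/(((93 + ((⅔)*(1/13) - 17*(-½))) + 60)²) = 1/(((93 + (2/39 + 17/2)) + 60)²) = 1/(((93 + 667/78) + 60)²) = 1/((7921/78 + 60)²) = 1/((12601/78)²) = 1/(158785201/6084) = 6084/158785201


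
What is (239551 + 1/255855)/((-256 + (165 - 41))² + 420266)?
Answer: 30645160553/55992587475 ≈ 0.54731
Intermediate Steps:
(239551 + 1/255855)/((-256 + (165 - 41))² + 420266) = (239551 + 1/255855)/((-256 + 124)² + 420266) = 61290321106/(255855*((-132)² + 420266)) = 61290321106/(255855*(17424 + 420266)) = (61290321106/255855)/437690 = (61290321106/255855)*(1/437690) = 30645160553/55992587475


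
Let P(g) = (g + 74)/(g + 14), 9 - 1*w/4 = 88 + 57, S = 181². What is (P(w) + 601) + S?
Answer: 1768233/53 ≈ 33363.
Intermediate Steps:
S = 32761
w = -544 (w = 36 - 4*(88 + 57) = 36 - 4*145 = 36 - 580 = -544)
P(g) = (74 + g)/(14 + g)
(P(w) + 601) + S = ((74 - 544)/(14 - 544) + 601) + 32761 = (-470/(-530) + 601) + 32761 = (-1/530*(-470) + 601) + 32761 = (47/53 + 601) + 32761 = 31900/53 + 32761 = 1768233/53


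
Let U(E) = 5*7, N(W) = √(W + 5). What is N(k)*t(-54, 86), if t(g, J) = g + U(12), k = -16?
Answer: -19*I*√11 ≈ -63.016*I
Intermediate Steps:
N(W) = √(5 + W)
U(E) = 35
t(g, J) = 35 + g (t(g, J) = g + 35 = 35 + g)
N(k)*t(-54, 86) = √(5 - 16)*(35 - 54) = √(-11)*(-19) = (I*√11)*(-19) = -19*I*√11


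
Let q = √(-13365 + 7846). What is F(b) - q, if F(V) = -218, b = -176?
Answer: -218 - I*√5519 ≈ -218.0 - 74.29*I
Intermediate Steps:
q = I*√5519 (q = √(-5519) = I*√5519 ≈ 74.29*I)
F(b) - q = -218 - I*√5519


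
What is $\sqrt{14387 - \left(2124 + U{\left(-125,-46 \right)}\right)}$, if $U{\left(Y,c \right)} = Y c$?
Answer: $\sqrt{6513} \approx 80.703$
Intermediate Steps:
$\sqrt{14387 - \left(2124 + U{\left(-125,-46 \right)}\right)} = \sqrt{14387 - \left(2124 - -5750\right)} = \sqrt{14387 - 7874} = \sqrt{6513}$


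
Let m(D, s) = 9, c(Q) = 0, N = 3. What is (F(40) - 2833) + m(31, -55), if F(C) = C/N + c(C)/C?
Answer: -8432/3 ≈ -2810.7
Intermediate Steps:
F(C) = C/3 (F(C) = C/3 + 0/C = C*(1/3) + 0 = C/3 + 0 = C/3)
(F(40) - 2833) + m(31, -55) = ((1/3)*40 - 2833) + 9 = (40/3 - 2833) + 9 = -8459/3 + 9 = -8432/3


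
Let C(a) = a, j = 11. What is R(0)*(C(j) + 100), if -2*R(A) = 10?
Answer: -555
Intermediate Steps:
R(A) = -5 (R(A) = -½*10 = -5)
R(0)*(C(j) + 100) = -5*(11 + 100) = -5*111 = -555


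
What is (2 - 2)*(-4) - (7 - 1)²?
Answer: -36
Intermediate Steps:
(2 - 2)*(-4) - (7 - 1)² = 0*(-4) - 1*6² = 0 - 1*36 = 0 - 36 = -36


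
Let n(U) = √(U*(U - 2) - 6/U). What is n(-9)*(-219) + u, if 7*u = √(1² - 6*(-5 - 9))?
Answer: -73*√897 + √85/7 ≈ -2185.0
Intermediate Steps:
u = √85/7 (u = √(1² - 6*(-5 - 9))/7 = √(1 - 6*(-14))/7 = √(1 + 84)/7 = √85/7 ≈ 1.3171)
n(U) = √(-6/U + U*(-2 + U)) (n(U) = √(U*(-2 + U) - 6/U) = √(-6/U + U*(-2 + U)))
n(-9)*(-219) + u = √((-6 + (-9)²*(-2 - 9))/(-9))*(-219) + √85/7 = √(-(-6 + 81*(-11))/9)*(-219) + √85/7 = √(-(-6 - 891)/9)*(-219) + √85/7 = √(-⅑*(-897))*(-219) + √85/7 = √(299/3)*(-219) + √85/7 = (√897/3)*(-219) + √85/7 = -73*√897 + √85/7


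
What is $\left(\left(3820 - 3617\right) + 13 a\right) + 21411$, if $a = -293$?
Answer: $17805$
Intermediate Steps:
$\left(\left(3820 - 3617\right) + 13 a\right) + 21411 = \left(\left(3820 - 3617\right) + 13 \left(-293\right)\right) + 21411 = \left(\left(3820 - 3617\right) - 3809\right) + 21411 = \left(203 - 3809\right) + 21411 = -3606 + 21411 = 17805$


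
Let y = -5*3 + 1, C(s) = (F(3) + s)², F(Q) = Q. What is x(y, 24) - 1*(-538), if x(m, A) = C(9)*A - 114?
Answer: 3880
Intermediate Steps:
C(s) = (3 + s)²
y = -14 (y = -15 + 1 = -14)
x(m, A) = -114 + 144*A (x(m, A) = (3 + 9)²*A - 114 = 12²*A - 114 = 144*A - 114 = -114 + 144*A)
x(y, 24) - 1*(-538) = (-114 + 144*24) - 1*(-538) = (-114 + 3456) + 538 = 3342 + 538 = 3880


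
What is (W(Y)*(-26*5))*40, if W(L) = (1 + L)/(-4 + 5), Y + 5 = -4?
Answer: 41600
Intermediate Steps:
Y = -9 (Y = -5 - 4 = -9)
W(L) = 1 + L (W(L) = (1 + L)/1 = (1 + L)*1 = 1 + L)
(W(Y)*(-26*5))*40 = ((1 - 9)*(-26*5))*40 = -8*(-130)*40 = 1040*40 = 41600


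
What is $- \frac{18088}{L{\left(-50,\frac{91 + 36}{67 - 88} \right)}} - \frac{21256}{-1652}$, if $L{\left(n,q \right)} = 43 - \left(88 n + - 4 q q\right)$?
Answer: $\frac{7460471302}{835862027} \approx 8.9255$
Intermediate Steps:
$L{\left(n,q \right)} = 43 - 88 n + 4 q^{2}$ ($L{\left(n,q \right)} = 43 - \left(88 n - 4 q^{2}\right) = 43 - \left(- 4 q^{2} + 88 n\right) = 43 - 88 n + 4 q^{2}$)
$- \frac{18088}{L{\left(-50,\frac{91 + 36}{67 - 88} \right)}} - \frac{21256}{-1652} = - \frac{18088}{43 - -4400 + 4 \left(\frac{91 + 36}{67 - 88}\right)^{2}} - \frac{21256}{-1652} = - \frac{18088}{43 + 4400 + 4 \left(\frac{127}{-21}\right)^{2}} - - \frac{5314}{413} = - \frac{18088}{43 + 4400 + 4 \left(127 \left(- \frac{1}{21}\right)\right)^{2}} + \frac{5314}{413} = - \frac{18088}{43 + 4400 + 4 \left(- \frac{127}{21}\right)^{2}} + \frac{5314}{413} = - \frac{18088}{43 + 4400 + 4 \cdot \frac{16129}{441}} + \frac{5314}{413} = - \frac{18088}{43 + 4400 + \frac{64516}{441}} + \frac{5314}{413} = - \frac{18088}{\frac{2023879}{441}} + \frac{5314}{413} = \left(-18088\right) \frac{441}{2023879} + \frac{5314}{413} = - \frac{7976808}{2023879} + \frac{5314}{413} = \frac{7460471302}{835862027}$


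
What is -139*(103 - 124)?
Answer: 2919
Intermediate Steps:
-139*(103 - 124) = -139*(-21) = 2919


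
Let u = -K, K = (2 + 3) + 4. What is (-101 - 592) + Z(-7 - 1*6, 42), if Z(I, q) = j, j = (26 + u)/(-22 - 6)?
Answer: -19421/28 ≈ -693.61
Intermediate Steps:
K = 9 (K = 5 + 4 = 9)
u = -9 (u = -1*9 = -9)
j = -17/28 (j = (26 - 9)/(-22 - 6) = 17/(-28) = 17*(-1/28) = -17/28 ≈ -0.60714)
Z(I, q) = -17/28
(-101 - 592) + Z(-7 - 1*6, 42) = (-101 - 592) - 17/28 = -693 - 17/28 = -19421/28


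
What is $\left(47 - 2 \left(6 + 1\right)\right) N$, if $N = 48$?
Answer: $1584$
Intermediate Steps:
$\left(47 - 2 \left(6 + 1\right)\right) N = \left(47 - 2 \left(6 + 1\right)\right) 48 = \left(47 - 14\right) 48 = 33 \cdot 48 = 1584$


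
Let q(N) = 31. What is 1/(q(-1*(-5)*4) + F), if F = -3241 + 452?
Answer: -1/2758 ≈ -0.00036258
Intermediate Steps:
F = -2789
1/(q(-1*(-5)*4) + F) = 1/(31 - 2789) = 1/(-2758) = -1/2758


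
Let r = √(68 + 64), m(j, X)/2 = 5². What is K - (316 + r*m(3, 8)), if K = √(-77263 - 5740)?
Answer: -316 - 100*√33 + I*√83003 ≈ -890.46 + 288.1*I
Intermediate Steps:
m(j, X) = 50 (m(j, X) = 2*5² = 2*25 = 50)
K = I*√83003 (K = √(-83003) = I*√83003 ≈ 288.1*I)
r = 2*√33 (r = √132 = 2*√33 ≈ 11.489)
K - (316 + r*m(3, 8)) = I*√83003 - (316 + (2*√33)*50) = I*√83003 - (316 + 100*√33) = I*√83003 + (-316 - 100*√33) = -316 - 100*√33 + I*√83003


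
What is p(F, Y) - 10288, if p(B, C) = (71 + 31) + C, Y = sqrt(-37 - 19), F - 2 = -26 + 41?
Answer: -10186 + 2*I*sqrt(14) ≈ -10186.0 + 7.4833*I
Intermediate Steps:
F = 17 (F = 2 + (-26 + 41) = 2 + 15 = 17)
Y = 2*I*sqrt(14) (Y = sqrt(-56) = 2*I*sqrt(14) ≈ 7.4833*I)
p(B, C) = 102 + C
p(F, Y) - 10288 = (102 + 2*I*sqrt(14)) - 10288 = -10186 + 2*I*sqrt(14)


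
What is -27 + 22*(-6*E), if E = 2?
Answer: -291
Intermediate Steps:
-27 + 22*(-6*E) = -27 + 22*(-6*2) = -27 + 22*(-12) = -27 - 264 = -291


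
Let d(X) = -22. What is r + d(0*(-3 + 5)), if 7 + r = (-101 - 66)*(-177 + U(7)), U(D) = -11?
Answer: 31367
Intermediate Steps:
r = 31389 (r = -7 + (-101 - 66)*(-177 - 11) = -7 - 167*(-188) = -7 + 31396 = 31389)
r + d(0*(-3 + 5)) = 31389 - 22 = 31367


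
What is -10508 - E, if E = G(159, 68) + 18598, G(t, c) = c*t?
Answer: -39918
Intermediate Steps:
E = 29410 (E = 68*159 + 18598 = 10812 + 18598 = 29410)
-10508 - E = -10508 - 1*29410 = -10508 - 29410 = -39918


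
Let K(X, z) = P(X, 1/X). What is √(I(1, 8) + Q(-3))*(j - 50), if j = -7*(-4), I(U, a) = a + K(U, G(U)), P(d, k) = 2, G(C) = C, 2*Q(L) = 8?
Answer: -22*√14 ≈ -82.316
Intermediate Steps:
Q(L) = 4 (Q(L) = (½)*8 = 4)
K(X, z) = 2
I(U, a) = 2 + a (I(U, a) = a + 2 = 2 + a)
j = 28
√(I(1, 8) + Q(-3))*(j - 50) = √((2 + 8) + 4)*(28 - 50) = √(10 + 4)*(-22) = √14*(-22) = -22*√14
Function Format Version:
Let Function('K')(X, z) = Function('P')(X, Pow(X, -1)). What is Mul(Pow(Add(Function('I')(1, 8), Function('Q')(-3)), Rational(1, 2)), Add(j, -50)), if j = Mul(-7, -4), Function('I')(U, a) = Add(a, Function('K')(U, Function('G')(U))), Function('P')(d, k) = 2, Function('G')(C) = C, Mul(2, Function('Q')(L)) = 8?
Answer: Mul(-22, Pow(14, Rational(1, 2))) ≈ -82.316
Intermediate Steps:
Function('Q')(L) = 4 (Function('Q')(L) = Mul(Rational(1, 2), 8) = 4)
Function('K')(X, z) = 2
Function('I')(U, a) = Add(2, a) (Function('I')(U, a) = Add(a, 2) = Add(2, a))
j = 28
Mul(Pow(Add(Function('I')(1, 8), Function('Q')(-3)), Rational(1, 2)), Add(j, -50)) = Mul(Pow(Add(Add(2, 8), 4), Rational(1, 2)), Add(28, -50)) = Mul(Pow(Add(10, 4), Rational(1, 2)), -22) = Mul(Pow(14, Rational(1, 2)), -22) = Mul(-22, Pow(14, Rational(1, 2)))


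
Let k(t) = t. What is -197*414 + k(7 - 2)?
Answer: -81553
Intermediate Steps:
-197*414 + k(7 - 2) = -197*414 + (7 - 2) = -81558 + 5 = -81553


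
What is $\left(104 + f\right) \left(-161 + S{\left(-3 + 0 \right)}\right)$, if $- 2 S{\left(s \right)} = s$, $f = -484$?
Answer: $60610$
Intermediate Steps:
$S{\left(s \right)} = - \frac{s}{2}$
$\left(104 + f\right) \left(-161 + S{\left(-3 + 0 \right)}\right) = \left(104 - 484\right) \left(-161 - \frac{-3 + 0}{2}\right) = - 380 \left(-161 - - \frac{3}{2}\right) = - 380 \left(-161 + \frac{3}{2}\right) = \left(-380\right) \left(- \frac{319}{2}\right) = 60610$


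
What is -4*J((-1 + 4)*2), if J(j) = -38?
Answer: 152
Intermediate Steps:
-4*J((-1 + 4)*2) = -4*(-38) = 152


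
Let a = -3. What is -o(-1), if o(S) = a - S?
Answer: 2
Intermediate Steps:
o(S) = -3 - S
-o(-1) = -(-3 - 1*(-1)) = -(-3 + 1) = -1*(-2) = 2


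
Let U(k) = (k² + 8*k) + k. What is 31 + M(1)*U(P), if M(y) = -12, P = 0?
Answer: 31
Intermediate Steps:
U(k) = k² + 9*k
31 + M(1)*U(P) = 31 - 0*(9 + 0) = 31 - 0*9 = 31 - 12*0 = 31 + 0 = 31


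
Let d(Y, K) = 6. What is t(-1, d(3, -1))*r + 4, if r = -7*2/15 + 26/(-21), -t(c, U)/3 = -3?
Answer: -544/35 ≈ -15.543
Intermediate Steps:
t(c, U) = 9 (t(c, U) = -3*(-3) = 9)
r = -76/35 (r = -14*1/15 + 26*(-1/21) = -14/15 - 26/21 = -76/35 ≈ -2.1714)
t(-1, d(3, -1))*r + 4 = 9*(-76/35) + 4 = -684/35 + 4 = -544/35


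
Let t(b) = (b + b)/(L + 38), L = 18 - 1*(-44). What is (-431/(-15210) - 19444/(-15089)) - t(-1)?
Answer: 767091682/573759225 ≈ 1.3370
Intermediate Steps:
L = 62 (L = 18 + 44 = 62)
t(b) = b/50 (t(b) = (b + b)/(62 + 38) = (2*b)/100 = (2*b)*(1/100) = b/50)
(-431/(-15210) - 19444/(-15089)) - t(-1) = (-431/(-15210) - 19444/(-15089)) - (-1)/50 = (-431*(-1/15210) - 19444*(-1/15089)) - 1*(-1/50) = (431/15210 + 19444/15089) + 1/50 = 302246599/229503690 + 1/50 = 767091682/573759225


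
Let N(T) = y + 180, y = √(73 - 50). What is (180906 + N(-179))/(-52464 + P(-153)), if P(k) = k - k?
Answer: -30181/8744 - √23/52464 ≈ -3.4517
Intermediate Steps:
y = √23 ≈ 4.7958
N(T) = 180 + √23 (N(T) = √23 + 180 = 180 + √23)
P(k) = 0
(180906 + N(-179))/(-52464 + P(-153)) = (180906 + (180 + √23))/(-52464 + 0) = (181086 + √23)/(-52464) = (181086 + √23)*(-1/52464) = -30181/8744 - √23/52464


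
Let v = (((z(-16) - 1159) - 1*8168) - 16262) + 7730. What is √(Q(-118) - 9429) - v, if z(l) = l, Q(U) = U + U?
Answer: 17875 + I*√9665 ≈ 17875.0 + 98.311*I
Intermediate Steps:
Q(U) = 2*U
v = -17875 (v = (((-16 - 1159) - 1*8168) - 16262) + 7730 = ((-1175 - 8168) - 16262) + 7730 = (-9343 - 16262) + 7730 = -25605 + 7730 = -17875)
√(Q(-118) - 9429) - v = √(2*(-118) - 9429) - 1*(-17875) = √(-236 - 9429) + 17875 = √(-9665) + 17875 = I*√9665 + 17875 = 17875 + I*√9665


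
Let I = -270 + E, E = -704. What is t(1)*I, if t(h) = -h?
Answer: 974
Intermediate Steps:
I = -974 (I = -270 - 704 = -974)
t(1)*I = -1*1*(-974) = -1*(-974) = 974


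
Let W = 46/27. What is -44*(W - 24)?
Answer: 26488/27 ≈ 981.04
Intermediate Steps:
W = 46/27 (W = 46*(1/27) = 46/27 ≈ 1.7037)
-44*(W - 24) = -44*(46/27 - 24) = -44*(-602/27) = 26488/27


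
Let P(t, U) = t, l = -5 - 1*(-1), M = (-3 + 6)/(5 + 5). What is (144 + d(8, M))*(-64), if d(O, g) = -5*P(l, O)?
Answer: -10496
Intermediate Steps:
M = 3/10 ≈ 0.30000
l = -4 (l = -5 + 1 = -4)
d(O, g) = 20 (d(O, g) = -5*(-4) = 20)
(144 + d(8, M))*(-64) = (144 + 20)*(-64) = 164*(-64) = -10496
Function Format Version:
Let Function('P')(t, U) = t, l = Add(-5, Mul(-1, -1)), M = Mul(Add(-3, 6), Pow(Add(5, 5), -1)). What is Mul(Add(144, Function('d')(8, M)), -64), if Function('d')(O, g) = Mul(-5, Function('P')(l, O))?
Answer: -10496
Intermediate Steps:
M = Rational(3, 10) (M = Mul(3, Pow(10, -1)) = Mul(3, Rational(1, 10)) = Rational(3, 10) ≈ 0.30000)
l = -4 (l = Add(-5, 1) = -4)
Function('d')(O, g) = 20 (Function('d')(O, g) = Mul(-5, -4) = 20)
Mul(Add(144, Function('d')(8, M)), -64) = Mul(Add(144, 20), -64) = Mul(164, -64) = -10496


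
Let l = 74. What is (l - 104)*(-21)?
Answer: 630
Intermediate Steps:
(l - 104)*(-21) = (74 - 104)*(-21) = -30*(-21) = 630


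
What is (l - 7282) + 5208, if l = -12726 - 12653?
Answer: -27453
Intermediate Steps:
l = -25379
(l - 7282) + 5208 = (-25379 - 7282) + 5208 = -32661 + 5208 = -27453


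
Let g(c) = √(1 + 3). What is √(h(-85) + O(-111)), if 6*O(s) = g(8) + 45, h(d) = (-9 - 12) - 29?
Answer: I*√1518/6 ≈ 6.4936*I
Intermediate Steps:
h(d) = -50 (h(d) = -21 - 29 = -50)
g(c) = 2 (g(c) = √4 = 2)
O(s) = 47/6 (O(s) = (2 + 45)/6 = (⅙)*47 = 47/6)
√(h(-85) + O(-111)) = √(-50 + 47/6) = √(-253/6) = I*√1518/6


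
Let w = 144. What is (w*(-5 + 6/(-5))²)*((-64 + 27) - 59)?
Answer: -13284864/25 ≈ -5.3139e+5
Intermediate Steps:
(w*(-5 + 6/(-5))²)*((-64 + 27) - 59) = (144*(-5 + 6/(-5))²)*((-64 + 27) - 59) = (144*(-5 + 6*(-⅕))²)*(-37 - 59) = (144*(-5 - 6/5)²)*(-96) = (144*(-31/5)²)*(-96) = (144*(961/25))*(-96) = (138384/25)*(-96) = -13284864/25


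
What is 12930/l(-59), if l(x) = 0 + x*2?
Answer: -6465/59 ≈ -109.58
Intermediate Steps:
l(x) = 2*x (l(x) = 0 + 2*x = 2*x)
12930/l(-59) = 12930/((2*(-59))) = 12930/(-118) = 12930*(-1/118) = -6465/59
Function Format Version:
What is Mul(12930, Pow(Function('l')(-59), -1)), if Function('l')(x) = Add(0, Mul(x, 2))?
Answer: Rational(-6465, 59) ≈ -109.58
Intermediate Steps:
Function('l')(x) = Mul(2, x) (Function('l')(x) = Add(0, Mul(2, x)) = Mul(2, x))
Mul(12930, Pow(Function('l')(-59), -1)) = Mul(12930, Pow(Mul(2, -59), -1)) = Mul(12930, Pow(-118, -1)) = Mul(12930, Rational(-1, 118)) = Rational(-6465, 59)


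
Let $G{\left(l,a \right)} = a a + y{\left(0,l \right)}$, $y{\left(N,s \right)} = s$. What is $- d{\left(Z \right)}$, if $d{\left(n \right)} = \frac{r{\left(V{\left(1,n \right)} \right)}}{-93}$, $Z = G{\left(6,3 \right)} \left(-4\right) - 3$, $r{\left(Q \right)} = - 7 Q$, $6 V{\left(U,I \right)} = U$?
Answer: $- \frac{7}{558} \approx -0.012545$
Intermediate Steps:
$V{\left(U,I \right)} = \frac{U}{6}$
$G{\left(l,a \right)} = l + a^{2}$ ($G{\left(l,a \right)} = a a + l = a^{2} + l = l + a^{2}$)
$Z = -63$ ($Z = \left(6 + 3^{2}\right) \left(-4\right) - 3 = \left(6 + 9\right) \left(-4\right) - 3 = 15 \left(-4\right) - 3 = -60 - 3 = -63$)
$d{\left(n \right)} = \frac{7}{558}$ ($d{\left(n \right)} = \frac{\left(-7\right) \frac{1}{6} \cdot 1}{-93} = \left(-7\right) \frac{1}{6} \left(- \frac{1}{93}\right) = \left(- \frac{7}{6}\right) \left(- \frac{1}{93}\right) = \frac{7}{558}$)
$- d{\left(Z \right)} = \left(-1\right) \frac{7}{558} = - \frac{7}{558}$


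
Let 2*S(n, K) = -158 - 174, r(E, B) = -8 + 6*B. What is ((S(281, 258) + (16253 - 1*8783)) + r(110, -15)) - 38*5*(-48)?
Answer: 16326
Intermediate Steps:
S(n, K) = -166 (S(n, K) = (-158 - 174)/2 = (1/2)*(-332) = -166)
((S(281, 258) + (16253 - 1*8783)) + r(110, -15)) - 38*5*(-48) = ((-166 + (16253 - 1*8783)) + (-8 + 6*(-15))) - 38*5*(-48) = ((-166 + (16253 - 8783)) + (-8 - 90)) - 190*(-48) = ((-166 + 7470) - 98) - 1*(-9120) = (7304 - 98) + 9120 = 7206 + 9120 = 16326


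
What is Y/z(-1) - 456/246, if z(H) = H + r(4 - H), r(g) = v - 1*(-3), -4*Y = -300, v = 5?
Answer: 2543/287 ≈ 8.8606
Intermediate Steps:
Y = 75 (Y = -1/4*(-300) = 75)
r(g) = 8 (r(g) = 5 - 1*(-3) = 5 + 3 = 8)
z(H) = 8 + H (z(H) = H + 8 = 8 + H)
Y/z(-1) - 456/246 = 75/(8 - 1) - 456/246 = 75/7 - 456*1/246 = 75*(1/7) - 76/41 = 75/7 - 76/41 = 2543/287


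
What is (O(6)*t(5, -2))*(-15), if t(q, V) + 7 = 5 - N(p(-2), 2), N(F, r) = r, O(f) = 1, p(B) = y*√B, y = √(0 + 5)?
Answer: 60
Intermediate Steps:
y = √5 ≈ 2.2361
p(B) = √5*√B
t(q, V) = -4 (t(q, V) = -7 + (5 - 1*2) = -7 + (5 - 2) = -7 + 3 = -4)
(O(6)*t(5, -2))*(-15) = (1*(-4))*(-15) = -4*(-15) = 60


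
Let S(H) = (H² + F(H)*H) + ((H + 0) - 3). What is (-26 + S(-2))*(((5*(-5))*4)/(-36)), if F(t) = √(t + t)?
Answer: -75 - 100*I/9 ≈ -75.0 - 11.111*I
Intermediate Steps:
F(t) = √2*√t (F(t) = √(2*t) = √2*√t)
S(H) = -3 + H + H² + √2*H^(3/2) (S(H) = (H² + (√2*√H)*H) + ((H + 0) - 3) = (H² + √2*H^(3/2)) + (H - 3) = (H² + √2*H^(3/2)) + (-3 + H) = -3 + H + H² + √2*H^(3/2))
(-26 + S(-2))*(((5*(-5))*4)/(-36)) = (-26 + (-3 - 2 + (-2)² + √2*(-2)^(3/2)))*(((5*(-5))*4)/(-36)) = (-26 + (-3 - 2 + 4 + √2*(-2*I*√2)))*(-25*4*(-1/36)) = (-26 + (-3 - 2 + 4 - 4*I))*(-100*(-1/36)) = (-26 + (-1 - 4*I))*(25/9) = (-27 - 4*I)*(25/9) = -75 - 100*I/9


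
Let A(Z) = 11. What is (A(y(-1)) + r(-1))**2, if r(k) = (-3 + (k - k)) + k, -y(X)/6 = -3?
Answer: 49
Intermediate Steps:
y(X) = 18 (y(X) = -6*(-3) = 18)
r(k) = -3 + k (r(k) = (-3 + 0) + k = -3 + k)
(A(y(-1)) + r(-1))**2 = (11 + (-3 - 1))**2 = (11 - 4)**2 = 7**2 = 49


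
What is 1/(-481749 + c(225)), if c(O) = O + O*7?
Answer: -1/479949 ≈ -2.0836e-6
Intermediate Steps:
c(O) = 8*O (c(O) = O + 7*O = 8*O)
1/(-481749 + c(225)) = 1/(-481749 + 8*225) = 1/(-481749 + 1800) = 1/(-479949) = -1/479949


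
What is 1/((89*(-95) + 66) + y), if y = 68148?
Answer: 1/59759 ≈ 1.6734e-5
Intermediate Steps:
1/((89*(-95) + 66) + y) = 1/((89*(-95) + 66) + 68148) = 1/((-8455 + 66) + 68148) = 1/(-8389 + 68148) = 1/59759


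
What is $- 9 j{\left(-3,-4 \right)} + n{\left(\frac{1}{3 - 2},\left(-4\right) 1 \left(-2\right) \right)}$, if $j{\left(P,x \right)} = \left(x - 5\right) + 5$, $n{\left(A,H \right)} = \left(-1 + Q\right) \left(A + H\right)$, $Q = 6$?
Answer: $81$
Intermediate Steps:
$n{\left(A,H \right)} = 5 A + 5 H$ ($n{\left(A,H \right)} = \left(-1 + 6\right) \left(A + H\right) = 5 \left(A + H\right) = 5 A + 5 H$)
$j{\left(P,x \right)} = x$ ($j{\left(P,x \right)} = \left(-5 + x\right) + 5 = x$)
$- 9 j{\left(-3,-4 \right)} + n{\left(\frac{1}{3 - 2},\left(-4\right) 1 \left(-2\right) \right)} = \left(-9\right) \left(-4\right) + \left(\frac{5}{3 - 2} + 5 \left(-4\right) 1 \left(-2\right)\right) = 36 + \left(\frac{5}{1} + 5 \left(\left(-4\right) \left(-2\right)\right)\right) = 36 + \left(5 \cdot 1 + 5 \cdot 8\right) = 36 + \left(5 + 40\right) = 36 + 45 = 81$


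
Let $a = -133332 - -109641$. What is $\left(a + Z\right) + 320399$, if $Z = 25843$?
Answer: $322551$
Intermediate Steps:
$a = -23691$ ($a = -133332 + 109641 = -23691$)
$\left(a + Z\right) + 320399 = \left(-23691 + 25843\right) + 320399 = 2152 + 320399 = 322551$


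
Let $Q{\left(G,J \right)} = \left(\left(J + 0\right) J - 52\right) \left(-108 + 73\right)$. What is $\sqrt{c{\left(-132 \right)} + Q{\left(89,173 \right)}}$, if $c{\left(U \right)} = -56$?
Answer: $i \sqrt{1045751} \approx 1022.6 i$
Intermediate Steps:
$Q{\left(G,J \right)} = 1820 - 35 J^{2}$ ($Q{\left(G,J \right)} = \left(J J - 52\right) \left(-35\right) = \left(J^{2} - 52\right) \left(-35\right) = \left(-52 + J^{2}\right) \left(-35\right) = 1820 - 35 J^{2}$)
$\sqrt{c{\left(-132 \right)} + Q{\left(89,173 \right)}} = \sqrt{-56 + \left(1820 - 35 \cdot 173^{2}\right)} = \sqrt{-56 + \left(1820 - 1047515\right)} = \sqrt{-56 - 1045695} = \sqrt{-1045751} = i \sqrt{1045751}$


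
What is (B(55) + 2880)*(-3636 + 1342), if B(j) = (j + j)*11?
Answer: -9382460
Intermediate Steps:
B(j) = 22*j (B(j) = (2*j)*11 = 22*j)
(B(55) + 2880)*(-3636 + 1342) = (22*55 + 2880)*(-3636 + 1342) = (1210 + 2880)*(-2294) = 4090*(-2294) = -9382460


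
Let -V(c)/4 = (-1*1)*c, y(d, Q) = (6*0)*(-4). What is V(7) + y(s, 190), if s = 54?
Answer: 28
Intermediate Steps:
y(d, Q) = 0 (y(d, Q) = 0*(-4) = 0)
V(c) = 4*c (V(c) = -4*(-1*1)*c = -(-4)*c = 4*c)
V(7) + y(s, 190) = 4*7 + 0 = 28 + 0 = 28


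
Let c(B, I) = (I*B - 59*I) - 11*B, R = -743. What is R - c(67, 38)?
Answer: -310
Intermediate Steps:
c(B, I) = -59*I - 11*B + B*I (c(B, I) = (B*I - 59*I) - 11*B = (-59*I + B*I) - 11*B = -59*I - 11*B + B*I)
R - c(67, 38) = -743 - (-59*38 - 11*67 + 67*38) = -743 - (-2242 - 737 + 2546) = -743 - 1*(-433) = -743 + 433 = -310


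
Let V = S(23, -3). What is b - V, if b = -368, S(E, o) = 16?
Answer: -384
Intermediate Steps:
V = 16
b - V = -368 - 1*16 = -368 - 16 = -384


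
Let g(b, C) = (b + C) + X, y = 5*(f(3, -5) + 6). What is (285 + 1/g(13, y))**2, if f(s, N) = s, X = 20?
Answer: 494217361/6084 ≈ 81232.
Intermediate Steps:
y = 45 (y = 5*(3 + 6) = 5*9 = 45)
g(b, C) = 20 + C + b (g(b, C) = (b + C) + 20 = (C + b) + 20 = 20 + C + b)
(285 + 1/g(13, y))**2 = (285 + 1/(20 + 45 + 13))**2 = (285 + 1/78)**2 = (22231/78)**2 = 494217361/6084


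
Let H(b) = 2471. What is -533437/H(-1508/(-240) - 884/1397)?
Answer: -533437/2471 ≈ -215.88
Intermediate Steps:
-533437/H(-1508/(-240) - 884/1397) = -533437/2471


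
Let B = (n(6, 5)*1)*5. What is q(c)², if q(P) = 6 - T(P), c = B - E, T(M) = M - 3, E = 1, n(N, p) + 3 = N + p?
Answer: 900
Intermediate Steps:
n(N, p) = -3 + N + p (n(N, p) = -3 + (N + p) = -3 + N + p)
B = 40 (B = ((-3 + 6 + 5)*1)*5 = (8*1)*5 = 8*5 = 40)
T(M) = -3 + M
c = 39 (c = 40 - 1*1 = 40 - 1 = 39)
q(P) = 9 - P (q(P) = 6 - (-3 + P) = 6 + (3 - P) = 9 - P)
q(c)² = (9 - 1*39)² = (9 - 39)² = (-30)² = 900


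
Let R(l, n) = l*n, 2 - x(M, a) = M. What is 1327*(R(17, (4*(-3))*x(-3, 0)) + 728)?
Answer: -387484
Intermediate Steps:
x(M, a) = 2 - M
1327*(R(17, (4*(-3))*x(-3, 0)) + 728) = 1327*(17*((4*(-3))*(2 - 1*(-3))) + 728) = 1327*(17*(-12*(2 + 3)) + 728) = 1327*(17*(-12*5) + 728) = 1327*(17*(-60) + 728) = 1327*(-1020 + 728) = 1327*(-292) = -387484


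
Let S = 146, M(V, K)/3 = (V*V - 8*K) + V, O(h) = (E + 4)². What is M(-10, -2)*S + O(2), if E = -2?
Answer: 46432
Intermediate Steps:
O(h) = 4 (O(h) = (-2 + 4)² = 2² = 4)
M(V, K) = -24*K + 3*V + 3*V² (M(V, K) = 3*((V*V - 8*K) + V) = 3*((V² - 8*K) + V) = 3*(V + V² - 8*K) = -24*K + 3*V + 3*V²)
M(-10, -2)*S + O(2) = (-24*(-2) + 3*(-10) + 3*(-10)²)*146 + 4 = (48 - 30 + 3*100)*146 + 4 = (48 - 30 + 300)*146 + 4 = 318*146 + 4 = 46428 + 4 = 46432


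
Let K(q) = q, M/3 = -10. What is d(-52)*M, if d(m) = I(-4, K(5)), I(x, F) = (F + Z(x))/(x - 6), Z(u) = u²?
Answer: 63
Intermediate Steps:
M = -30 (M = 3*(-10) = -30)
I(x, F) = (F + x²)/(-6 + x) (I(x, F) = (F + x²)/(x - 6) = (F + x²)/(-6 + x))
d(m) = -21/10 (d(m) = (5 + (-4)²)/(-6 - 4) = (5 + 16)/(-10) = -⅒*21 = -21/10)
d(-52)*M = -21/10*(-30) = 63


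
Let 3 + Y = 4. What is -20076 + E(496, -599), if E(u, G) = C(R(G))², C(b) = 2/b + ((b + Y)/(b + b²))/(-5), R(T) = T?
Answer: -180082221819/8970025 ≈ -20076.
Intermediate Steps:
Y = 1 (Y = -3 + 4 = 1)
C(b) = 2/b - (1 + b)/(5*(b + b²)) (C(b) = 2/b + ((b + 1)/(b + b²))/(-5) = 2/b + ((1 + b)/(b + b²))*(-⅕) = 2/b - (1 + b)/(5*(b + b²)))
E(u, G) = 81/(25*G²) (E(u, G) = (9/(5*G))² = 81/(25*G²))
-20076 + E(496, -599) = -20076 + (81/25)/(-599)² = -20076 + (81/25)*(1/358801) = -20076 + 81/8970025 = -180082221819/8970025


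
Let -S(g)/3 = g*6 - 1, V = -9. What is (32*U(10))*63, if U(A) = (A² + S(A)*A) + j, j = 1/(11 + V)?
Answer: -3365712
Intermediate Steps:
S(g) = 3 - 18*g (S(g) = -3*(g*6 - 1) = -3*(6*g - 1) = -3*(-1 + 6*g) = 3 - 18*g)
j = ½ (j = 1/(11 - 9) = 1/2 = ½ ≈ 0.50000)
U(A) = ½ + A² + A*(3 - 18*A) (U(A) = (A² + (3 - 18*A)*A) + ½ = (A² + A*(3 - 18*A)) + ½ = ½ + A² + A*(3 - 18*A))
(32*U(10))*63 = (32*(½ - 17*10² + 3*10))*63 = (32*(½ - 17*100 + 30))*63 = (32*(½ - 1700 + 30))*63 = (32*(-3339/2))*63 = -53424*63 = -3365712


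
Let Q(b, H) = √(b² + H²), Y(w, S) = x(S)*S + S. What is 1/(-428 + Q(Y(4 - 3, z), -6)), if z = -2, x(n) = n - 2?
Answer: -107/45778 - 3*√2/91556 ≈ -0.0023837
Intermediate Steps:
x(n) = -2 + n
Y(w, S) = S + S*(-2 + S) (Y(w, S) = (-2 + S)*S + S = S*(-2 + S) + S = S + S*(-2 + S))
Q(b, H) = √(H² + b²)
1/(-428 + Q(Y(4 - 3, z), -6)) = 1/(-428 + √((-6)² + (-2*(-1 - 2))²)) = 1/(-428 + √(36 + (-2*(-3))²)) = 1/(-428 + √(36 + 6²)) = 1/(-428 + √(36 + 36)) = 1/(-428 + √72) = 1/(-428 + 6*√2)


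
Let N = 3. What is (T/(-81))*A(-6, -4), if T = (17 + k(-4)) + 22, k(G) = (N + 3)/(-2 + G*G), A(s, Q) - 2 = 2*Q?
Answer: 184/63 ≈ 2.9206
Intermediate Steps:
A(s, Q) = 2 + 2*Q
k(G) = 6/(-2 + G²) (k(G) = (3 + 3)/(-2 + G*G) = 6/(-2 + G²))
T = 276/7 (T = (17 + 6/(-2 + (-4)²)) + 22 = (17 + 6/(-2 + 16)) + 22 = (17 + 6/14) + 22 = (17 + 6*(1/14)) + 22 = (17 + 3/7) + 22 = 122/7 + 22 = 276/7 ≈ 39.429)
(T/(-81))*A(-6, -4) = ((276/7)/(-81))*(2 + 2*(-4)) = ((276/7)*(-1/81))*(2 - 8) = -92/189*(-6) = 184/63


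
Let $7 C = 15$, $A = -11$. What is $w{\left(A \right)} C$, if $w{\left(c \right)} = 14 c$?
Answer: $-330$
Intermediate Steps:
$C = \frac{15}{7}$ ($C = \frac{1}{7} \cdot 15 = \frac{15}{7} \approx 2.1429$)
$w{\left(A \right)} C = 14 \left(-11\right) \frac{15}{7} = \left(-154\right) \frac{15}{7} = -330$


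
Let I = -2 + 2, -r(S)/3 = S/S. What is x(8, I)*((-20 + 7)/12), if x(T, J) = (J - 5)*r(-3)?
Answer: -65/4 ≈ -16.250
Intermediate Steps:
r(S) = -3 (r(S) = -3*S/S = -3*1 = -3)
I = 0
x(T, J) = 15 - 3*J (x(T, J) = (J - 5)*(-3) = (-5 + J)*(-3) = 15 - 3*J)
x(8, I)*((-20 + 7)/12) = (15 - 3*0)*((-20 + 7)/12) = (15 + 0)*((1/12)*(-13)) = 15*(-13/12) = -65/4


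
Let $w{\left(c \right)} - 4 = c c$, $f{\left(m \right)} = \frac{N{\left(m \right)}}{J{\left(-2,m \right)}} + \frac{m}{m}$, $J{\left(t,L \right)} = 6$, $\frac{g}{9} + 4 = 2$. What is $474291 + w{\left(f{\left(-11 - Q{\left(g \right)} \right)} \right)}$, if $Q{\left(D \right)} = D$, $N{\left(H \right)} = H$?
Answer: $\frac{17074789}{36} \approx 4.743 \cdot 10^{5}$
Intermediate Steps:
$g = -18$ ($g = -36 + 9 \cdot 2 = -36 + 18 = -18$)
$f{\left(m \right)} = 1 + \frac{m}{6}$ ($f{\left(m \right)} = \frac{m}{6} + \frac{m}{m} = m \frac{1}{6} + 1 = \frac{m}{6} + 1 = 1 + \frac{m}{6}$)
$w{\left(c \right)} = 4 + c^{2}$ ($w{\left(c \right)} = 4 + c c = 4 + c^{2}$)
$474291 + w{\left(f{\left(-11 - Q{\left(g \right)} \right)} \right)} = 474291 + \left(4 + \left(1 + \frac{-11 - -18}{6}\right)^{2}\right) = 474291 + \left(4 + \left(1 + \frac{-11 + 18}{6}\right)^{2}\right) = 474291 + \left(4 + \left(1 + \frac{1}{6} \cdot 7\right)^{2}\right) = 474291 + \left(4 + \left(1 + \frac{7}{6}\right)^{2}\right) = 474291 + \left(4 + \left(\frac{13}{6}\right)^{2}\right) = 474291 + \left(4 + \frac{169}{36}\right) = 474291 + \frac{313}{36} = \frac{17074789}{36}$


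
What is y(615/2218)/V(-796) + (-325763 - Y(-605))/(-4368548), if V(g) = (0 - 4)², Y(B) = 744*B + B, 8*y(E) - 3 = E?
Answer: -930559059/310062062848 ≈ -0.0030012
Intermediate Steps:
y(E) = 3/8 + E/8
Y(B) = 745*B
V(g) = 16 (V(g) = (-4)² = 16)
y(615/2218)/V(-796) + (-325763 - Y(-605))/(-4368548) = (3/8 + (615/2218)/8)/16 + (-325763 - 745*(-605))/(-4368548) = (3/8 + (615*(1/2218))/8)*(1/16) + (-325763 - 1*(-450725))*(-1/4368548) = (3/8 + (⅛)*(615/2218))*(1/16) + (-325763 + 450725)*(-1/4368548) = (3/8 + 615/17744)*(1/16) + 124962*(-1/4368548) = (7269/17744)*(1/16) - 62481/2184274 = 7269/283904 - 62481/2184274 = -930559059/310062062848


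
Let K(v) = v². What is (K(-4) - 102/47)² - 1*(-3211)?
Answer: 7515599/2209 ≈ 3402.3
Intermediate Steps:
(K(-4) - 102/47)² - 1*(-3211) = ((-4)² - 102/47)² - 1*(-3211) = (16 - 102*1/47)² + 3211 = (16 - 102/47)² + 3211 = (650/47)² + 3211 = 422500/2209 + 3211 = 7515599/2209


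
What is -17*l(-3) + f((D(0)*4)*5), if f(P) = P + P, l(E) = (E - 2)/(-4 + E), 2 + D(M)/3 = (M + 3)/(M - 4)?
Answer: -2395/7 ≈ -342.14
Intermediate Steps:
D(M) = -6 + 3*(3 + M)/(-4 + M) (D(M) = -6 + 3*((M + 3)/(M - 4)) = -6 + 3*((3 + M)/(-4 + M)) = -6 + 3*(3 + M)/(-4 + M))
l(E) = (-2 + E)/(-4 + E)
f(P) = 2*P
-17*l(-3) + f((D(0)*4)*5) = -17*(-2 - 3)/(-4 - 3) + 2*(((3*(11 - 1*0)/(-4 + 0))*4)*5) = -17*(-5)/(-7) + 2*(((3*(11 + 0)/(-4))*4)*5) = -(-17)*(-5)/7 + 2*(((3*(-1/4)*11)*4)*5) = -17*5/7 + 2*(-33/4*4*5) = -85/7 + 2*(-33*5) = -85/7 + 2*(-165) = -85/7 - 330 = -2395/7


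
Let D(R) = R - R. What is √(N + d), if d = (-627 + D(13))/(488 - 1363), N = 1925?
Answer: √58975070/175 ≈ 43.883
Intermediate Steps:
D(R) = 0
d = 627/875 (d = (-627 + 0)/(488 - 1363) = -627/(-875) = -627*(-1/875) = 627/875 ≈ 0.71657)
√(N + d) = √(1925 + 627/875) = √(1685002/875) = √58975070/175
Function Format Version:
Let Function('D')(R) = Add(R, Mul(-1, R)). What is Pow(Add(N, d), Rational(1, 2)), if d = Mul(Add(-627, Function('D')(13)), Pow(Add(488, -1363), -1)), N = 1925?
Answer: Mul(Rational(1, 175), Pow(58975070, Rational(1, 2))) ≈ 43.883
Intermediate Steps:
Function('D')(R) = 0
d = Rational(627, 875) (d = Mul(Add(-627, 0), Pow(Add(488, -1363), -1)) = Mul(-627, Pow(-875, -1)) = Mul(-627, Rational(-1, 875)) = Rational(627, 875) ≈ 0.71657)
Pow(Add(N, d), Rational(1, 2)) = Pow(Add(1925, Rational(627, 875)), Rational(1, 2)) = Pow(Rational(1685002, 875), Rational(1, 2)) = Mul(Rational(1, 175), Pow(58975070, Rational(1, 2)))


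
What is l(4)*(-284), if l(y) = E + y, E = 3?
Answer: -1988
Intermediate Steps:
l(y) = 3 + y
l(4)*(-284) = (3 + 4)*(-284) = 7*(-284) = -1988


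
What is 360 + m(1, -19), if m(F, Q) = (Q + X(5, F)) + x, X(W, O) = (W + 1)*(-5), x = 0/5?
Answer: 311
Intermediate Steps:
x = 0 (x = 0*(⅕) = 0)
X(W, O) = -5 - 5*W (X(W, O) = (1 + W)*(-5) = -5 - 5*W)
m(F, Q) = -30 + Q (m(F, Q) = (Q + (-5 - 5*5)) + 0 = (Q + (-5 - 25)) + 0 = (Q - 30) + 0 = (-30 + Q) + 0 = -30 + Q)
360 + m(1, -19) = 360 + (-30 - 19) = 360 - 49 = 311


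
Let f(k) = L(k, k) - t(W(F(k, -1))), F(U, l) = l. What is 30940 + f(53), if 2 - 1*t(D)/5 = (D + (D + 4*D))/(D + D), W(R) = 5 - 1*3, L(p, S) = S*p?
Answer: 33754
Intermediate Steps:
W(R) = 2 (W(R) = 5 - 3 = 2)
t(D) = -5 (t(D) = 10 - 5*(D + (D + 4*D))/(D + D) = 10 - 5*(D + 5*D)/(2*D) = 10 - 5*6*D*1/(2*D) = 10 - 5*3 = 10 - 15 = -5)
f(k) = 5 + k**2 (f(k) = k*k - 1*(-5) = k**2 + 5 = 5 + k**2)
30940 + f(53) = 30940 + (5 + 53**2) = 30940 + (5 + 2809) = 30940 + 2814 = 33754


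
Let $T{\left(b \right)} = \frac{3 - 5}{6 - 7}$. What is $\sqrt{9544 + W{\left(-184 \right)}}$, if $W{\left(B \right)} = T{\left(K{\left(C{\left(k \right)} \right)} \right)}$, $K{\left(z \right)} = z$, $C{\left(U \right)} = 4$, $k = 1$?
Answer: $\sqrt{9546} \approx 97.704$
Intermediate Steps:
$T{\left(b \right)} = 2$ ($T{\left(b \right)} = - \frac{2}{-1} = \left(-2\right) \left(-1\right) = 2$)
$W{\left(B \right)} = 2$
$\sqrt{9544 + W{\left(-184 \right)}} = \sqrt{9544 + 2} = \sqrt{9546}$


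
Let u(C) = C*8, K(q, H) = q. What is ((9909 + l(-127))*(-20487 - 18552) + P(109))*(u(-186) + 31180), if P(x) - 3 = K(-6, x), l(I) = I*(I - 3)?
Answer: -30623477946048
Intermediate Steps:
l(I) = I*(-3 + I)
u(C) = 8*C
P(x) = -3 (P(x) = 3 - 6 = -3)
((9909 + l(-127))*(-20487 - 18552) + P(109))*(u(-186) + 31180) = ((9909 - 127*(-3 - 127))*(-20487 - 18552) - 3)*(8*(-186) + 31180) = ((9909 - 127*(-130))*(-39039) - 3)*(-1488 + 31180) = ((9909 + 16510)*(-39039) - 3)*29692 = (26419*(-39039) - 3)*29692 = (-1031371341 - 3)*29692 = -1031371344*29692 = -30623477946048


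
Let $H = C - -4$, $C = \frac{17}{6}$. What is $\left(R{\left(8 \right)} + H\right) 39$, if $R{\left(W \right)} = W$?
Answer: $\frac{1157}{2} \approx 578.5$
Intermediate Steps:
$C = \frac{17}{6}$ ($C = 17 \cdot \frac{1}{6} = \frac{17}{6} \approx 2.8333$)
$H = \frac{41}{6}$ ($H = \frac{17}{6} - -4 = \frac{17}{6} + 4 = \frac{41}{6} \approx 6.8333$)
$\left(R{\left(8 \right)} + H\right) 39 = \left(8 + \frac{41}{6}\right) 39 = \frac{89}{6} \cdot 39 = \frac{1157}{2}$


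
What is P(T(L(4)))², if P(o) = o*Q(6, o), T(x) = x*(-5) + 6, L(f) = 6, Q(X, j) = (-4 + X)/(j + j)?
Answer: 1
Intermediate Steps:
Q(X, j) = (-4 + X)/(2*j) (Q(X, j) = (-4 + X)/((2*j)) = (-4 + X)*(1/(2*j)) = (-4 + X)/(2*j))
T(x) = 6 - 5*x (T(x) = -5*x + 6 = 6 - 5*x)
P(o) = 1 (P(o) = o*((-4 + 6)/(2*o)) = o*((½)*2/o) = o/o = 1)
P(T(L(4)))² = 1² = 1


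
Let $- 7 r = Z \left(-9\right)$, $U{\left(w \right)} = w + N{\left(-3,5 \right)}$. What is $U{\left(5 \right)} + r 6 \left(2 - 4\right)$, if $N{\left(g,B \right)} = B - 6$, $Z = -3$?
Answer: $\frac{352}{7} \approx 50.286$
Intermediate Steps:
$N{\left(g,B \right)} = -6 + B$ ($N{\left(g,B \right)} = B - 6 = -6 + B$)
$U{\left(w \right)} = -1 + w$ ($U{\left(w \right)} = w + \left(-6 + 5\right) = w - 1 = -1 + w$)
$r = - \frac{27}{7}$ ($r = - \frac{\left(-3\right) \left(-9\right)}{7} = \left(- \frac{1}{7}\right) 27 = - \frac{27}{7} \approx -3.8571$)
$U{\left(5 \right)} + r 6 \left(2 - 4\right) = \left(-1 + 5\right) - \frac{27 \cdot 6 \left(2 - 4\right)}{7} = 4 - \frac{27 \cdot 6 \left(-2\right)}{7} = 4 - - \frac{324}{7} = 4 + \frac{324}{7} = \frac{352}{7}$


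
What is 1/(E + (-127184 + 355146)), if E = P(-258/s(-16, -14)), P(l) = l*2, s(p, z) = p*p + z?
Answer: 121/27583144 ≈ 4.3867e-6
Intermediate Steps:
s(p, z) = z + p² (s(p, z) = p² + z = z + p²)
P(l) = 2*l
E = -258/121 (E = 2*(-258/(-14 + (-16)²)) = 2*(-258/(-14 + 256)) = 2*(-258/242) = 2*(-258*1/242) = 2*(-129/121) = -258/121 ≈ -2.1322)
1/(E + (-127184 + 355146)) = 1/(-258/121 + (-127184 + 355146)) = 1/(-258/121 + 227962) = 1/(27583144/121) = 121/27583144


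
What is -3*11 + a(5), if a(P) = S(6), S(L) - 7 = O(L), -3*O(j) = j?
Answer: -28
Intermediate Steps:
O(j) = -j/3
S(L) = 7 - L/3
a(P) = 5 (a(P) = 7 - 1/3*6 = 7 - 2 = 5)
-3*11 + a(5) = -3*11 + 5 = -33 + 5 = -28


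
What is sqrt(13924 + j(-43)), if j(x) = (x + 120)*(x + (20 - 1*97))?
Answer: 2*sqrt(1171) ≈ 68.440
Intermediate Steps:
j(x) = (-77 + x)*(120 + x) (j(x) = (120 + x)*(x + (20 - 97)) = (120 + x)*(x - 77) = (120 + x)*(-77 + x) = (-77 + x)*(120 + x))
sqrt(13924 + j(-43)) = sqrt(13924 + (-9240 + (-43)**2 + 43*(-43))) = sqrt(13924 + (-9240 + 1849 - 1849)) = sqrt(13924 - 9240) = sqrt(4684) = 2*sqrt(1171)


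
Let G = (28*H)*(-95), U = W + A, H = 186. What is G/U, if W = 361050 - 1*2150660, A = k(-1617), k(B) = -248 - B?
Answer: 70680/255463 ≈ 0.27667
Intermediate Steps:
A = 1369 (A = -248 - 1*(-1617) = -248 + 1617 = 1369)
W = -1789610 (W = 361050 - 2150660 = -1789610)
U = -1788241 (U = -1789610 + 1369 = -1788241)
G = -494760 (G = (28*186)*(-95) = 5208*(-95) = -494760)
G/U = -494760/(-1788241) = -494760*(-1/1788241) = 70680/255463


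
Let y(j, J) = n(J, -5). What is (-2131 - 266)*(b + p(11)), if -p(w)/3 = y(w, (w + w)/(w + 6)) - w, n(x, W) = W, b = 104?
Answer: -364344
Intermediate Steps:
y(j, J) = -5
p(w) = 15 + 3*w (p(w) = -3*(-5 - w) = 15 + 3*w)
(-2131 - 266)*(b + p(11)) = (-2131 - 266)*(104 + (15 + 3*11)) = -2397*(104 + (15 + 33)) = -2397*(104 + 48) = -2397*152 = -364344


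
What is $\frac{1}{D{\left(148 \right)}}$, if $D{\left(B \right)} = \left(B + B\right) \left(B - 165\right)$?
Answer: $- \frac{1}{5032} \approx -0.00019873$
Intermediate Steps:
$D{\left(B \right)} = 2 B \left(-165 + B\right)$
$\frac{1}{D{\left(148 \right)}} = \frac{1}{2 \cdot 148 \left(-165 + 148\right)} = \frac{1}{2 \cdot 148 \left(-17\right)} = \frac{1}{-5032} = - \frac{1}{5032}$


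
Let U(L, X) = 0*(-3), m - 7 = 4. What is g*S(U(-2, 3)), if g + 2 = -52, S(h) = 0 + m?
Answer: -594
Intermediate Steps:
m = 11 (m = 7 + 4 = 11)
U(L, X) = 0
S(h) = 11 (S(h) = 0 + 11 = 11)
g = -54 (g = -2 - 52 = -54)
g*S(U(-2, 3)) = -54*11 = -594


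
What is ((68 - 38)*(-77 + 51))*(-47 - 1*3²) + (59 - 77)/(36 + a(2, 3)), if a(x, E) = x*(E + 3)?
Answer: 349437/8 ≈ 43680.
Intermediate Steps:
a(x, E) = x*(3 + E)
((68 - 38)*(-77 + 51))*(-47 - 1*3²) + (59 - 77)/(36 + a(2, 3)) = ((68 - 38)*(-77 + 51))*(-47 - 1*3²) + (59 - 77)/(36 + 2*(3 + 3)) = (30*(-26))*(-47 - 1*9) - 18/(36 + 2*6) = -780*(-47 - 9) - 18/(36 + 12) = -780*(-56) - 18/48 = 43680 - 18*1/48 = 43680 - 3/8 = 349437/8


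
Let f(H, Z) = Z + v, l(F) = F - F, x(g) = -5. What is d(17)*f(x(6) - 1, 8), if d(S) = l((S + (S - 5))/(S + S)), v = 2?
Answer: 0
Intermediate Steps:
l(F) = 0
d(S) = 0
f(H, Z) = 2 + Z (f(H, Z) = Z + 2 = 2 + Z)
d(17)*f(x(6) - 1, 8) = 0*(2 + 8) = 0*10 = 0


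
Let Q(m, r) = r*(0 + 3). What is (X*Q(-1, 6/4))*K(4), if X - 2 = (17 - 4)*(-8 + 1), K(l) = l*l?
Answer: -6408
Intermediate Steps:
Q(m, r) = 3*r (Q(m, r) = r*3 = 3*r)
K(l) = l**2
X = -89 (X = 2 + (17 - 4)*(-8 + 1) = 2 + 13*(-7) = 2 - 91 = -89)
(X*Q(-1, 6/4))*K(4) = -267*6/4*4**2 = -267*6*(1/4)*16 = -267*3/2*16 = -89*9/2*16 = -801/2*16 = -6408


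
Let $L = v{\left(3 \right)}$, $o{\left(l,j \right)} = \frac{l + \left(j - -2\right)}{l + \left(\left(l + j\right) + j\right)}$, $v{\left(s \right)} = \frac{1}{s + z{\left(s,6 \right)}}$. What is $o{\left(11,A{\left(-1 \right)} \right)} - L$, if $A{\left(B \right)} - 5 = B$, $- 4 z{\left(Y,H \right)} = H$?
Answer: $- \frac{1}{10} \approx -0.1$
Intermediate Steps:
$z{\left(Y,H \right)} = - \frac{H}{4}$
$v{\left(s \right)} = \frac{1}{- \frac{3}{2} + s}$ ($v{\left(s \right)} = \frac{1}{s - \frac{3}{2}} = \frac{1}{- \frac{3}{2} + s}$)
$A{\left(B \right)} = 5 + B$
$o{\left(l,j \right)} = \frac{2 + j + l}{2 j + 2 l}$ ($o{\left(l,j \right)} = \frac{l + \left(j + 2\right)}{l + \left(\left(j + l\right) + j\right)} = \frac{l + \left(2 + j\right)}{l + \left(l + 2 j\right)} = \frac{2 + j + l}{2 j + 2 l}$)
$L = \frac{2}{3}$ ($L = \frac{2}{-3 + 2 \cdot 3} = \frac{2}{-3 + 6} = \frac{2}{3} \approx 0.66667$)
$o{\left(11,A{\left(-1 \right)} \right)} - L = \frac{2 + \left(5 - 1\right) + 11}{2 \left(\left(5 - 1\right) + 11\right)} - \frac{2}{3} = \frac{2 + 4 + 11}{2 \left(4 + 11\right)} - \frac{2}{3} = \frac{1}{2} \cdot \frac{1}{15} \cdot 17 - \frac{2}{3} = \frac{17}{30} - \frac{2}{3} = - \frac{1}{10}$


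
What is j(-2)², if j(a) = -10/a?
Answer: 25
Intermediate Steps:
j(-2)² = (-10/(-2))² = (-10*(-½))² = 5² = 25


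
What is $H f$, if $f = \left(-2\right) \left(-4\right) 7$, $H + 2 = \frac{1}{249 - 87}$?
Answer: $- \frac{9044}{81} \approx -111.65$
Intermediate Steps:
$H = - \frac{323}{162}$ ($H = -2 + \frac{1}{249 - 87} = -2 + \frac{1}{162} = - \frac{323}{162} \approx -1.9938$)
$f = 56$ ($f = 8 \cdot 7 = 56$)
$H f = \left(- \frac{323}{162}\right) 56 = - \frac{9044}{81}$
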